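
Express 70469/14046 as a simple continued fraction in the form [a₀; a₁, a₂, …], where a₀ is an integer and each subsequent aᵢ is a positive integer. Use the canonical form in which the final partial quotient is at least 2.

70469 ÷ 14046 → quotient 5, remainder 239
14046 ÷ 239 → quotient 58, remainder 184
239 ÷ 184 → quotient 1, remainder 55
184 ÷ 55 → quotient 3, remainder 19
55 ÷ 19 → quotient 2, remainder 17
19 ÷ 17 → quotient 1, remainder 2
17 ÷ 2 → quotient 8, remainder 1
2 ÷ 1 → quotient 2, remainder 0

[5; 58, 1, 3, 2, 1, 8, 2]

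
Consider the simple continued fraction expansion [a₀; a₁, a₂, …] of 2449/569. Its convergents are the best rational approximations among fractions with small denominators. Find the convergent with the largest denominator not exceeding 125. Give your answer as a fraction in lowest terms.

a_0 = 4: 4/1  (≤ bound)
a_1 = 3: 13/3  (≤ bound)
a_2 = 3: 43/10  (≤ bound)
a_3 = 2: 99/23  (≤ bound)
a_4 = 5: 538/125  (≤ bound)
a_5 = 1: 637/148  (> 125, stop)

538/125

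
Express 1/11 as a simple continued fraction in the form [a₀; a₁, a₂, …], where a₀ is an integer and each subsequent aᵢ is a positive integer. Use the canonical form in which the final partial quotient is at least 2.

1 ÷ 11 → quotient 0, remainder 1
11 ÷ 1 → quotient 11, remainder 0

[0; 11]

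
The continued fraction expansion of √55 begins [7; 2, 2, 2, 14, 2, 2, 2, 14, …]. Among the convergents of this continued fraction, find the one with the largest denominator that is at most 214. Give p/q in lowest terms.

a_0 = 7: 7/1  (≤ bound)
a_1 = 2: 15/2  (≤ bound)
a_2 = 2: 37/5  (≤ bound)
a_3 = 2: 89/12  (≤ bound)
a_4 = 14: 1283/173  (≤ bound)
a_5 = 2: 2655/358  (> 214, stop)

1283/173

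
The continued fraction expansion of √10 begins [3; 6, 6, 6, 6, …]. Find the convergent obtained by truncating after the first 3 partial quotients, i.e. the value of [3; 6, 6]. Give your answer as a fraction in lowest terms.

117/37

Start with 6.
6 + 1/(6/1) = 6 + 1/6 = 37/6
3 + 1/(37/6) = 3 + 6/37 = 117/37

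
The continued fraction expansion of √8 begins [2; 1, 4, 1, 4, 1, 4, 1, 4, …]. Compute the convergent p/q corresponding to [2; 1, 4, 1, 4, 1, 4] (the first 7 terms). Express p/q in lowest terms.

a_0 = 2: 2/1
a_1 = 1: 3/1
a_2 = 4: 14/5
a_3 = 1: 17/6
a_4 = 4: 82/29
a_5 = 1: 99/35
a_6 = 4: 478/169

478/169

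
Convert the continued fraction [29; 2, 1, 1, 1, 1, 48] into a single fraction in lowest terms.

a_0 = 29: 29/1
a_1 = 2: 59/2
a_2 = 1: 88/3
a_3 = 1: 147/5
a_4 = 1: 235/8
a_5 = 1: 382/13
a_6 = 48: 18571/632

18571/632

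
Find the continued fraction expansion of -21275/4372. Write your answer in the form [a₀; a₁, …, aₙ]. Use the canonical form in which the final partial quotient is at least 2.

[-5; 7, 2, 8, 1, 14, 2]

-21275 = -5·4372 + 585, so a_0 = -5
4372 = 7·585 + 277, so a_1 = 7
585 = 2·277 + 31, so a_2 = 2
277 = 8·31 + 29, so a_3 = 8
31 = 1·29 + 2, so a_4 = 1
29 = 14·2 + 1, so a_5 = 14
2 = 2·1 + 0, so a_6 = 2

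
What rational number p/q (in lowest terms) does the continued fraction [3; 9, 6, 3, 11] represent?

Build up convergents one term at a time:
a_0 = 3: 3/1
a_1 = 9: 28/9
a_2 = 6: 171/55
a_3 = 3: 541/174
a_4 = 11: 6122/1969

6122/1969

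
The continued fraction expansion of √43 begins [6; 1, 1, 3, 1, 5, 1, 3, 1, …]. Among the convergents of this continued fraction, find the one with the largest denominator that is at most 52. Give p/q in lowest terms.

341/52

a_0 = 6: 6/1  (≤ bound)
a_1 = 1: 7/1  (≤ bound)
a_2 = 1: 13/2  (≤ bound)
a_3 = 3: 46/7  (≤ bound)
a_4 = 1: 59/9  (≤ bound)
a_5 = 5: 341/52  (≤ bound)
a_6 = 1: 400/61  (> 52, stop)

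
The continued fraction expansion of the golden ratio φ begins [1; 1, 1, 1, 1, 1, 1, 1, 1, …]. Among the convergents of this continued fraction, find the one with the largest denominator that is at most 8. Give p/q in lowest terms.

13/8

a_0 = 1: 1/1  (≤ bound)
a_1 = 1: 2/1  (≤ bound)
a_2 = 1: 3/2  (≤ bound)
a_3 = 1: 5/3  (≤ bound)
a_4 = 1: 8/5  (≤ bound)
a_5 = 1: 13/8  (≤ bound)
a_6 = 1: 21/13  (> 8, stop)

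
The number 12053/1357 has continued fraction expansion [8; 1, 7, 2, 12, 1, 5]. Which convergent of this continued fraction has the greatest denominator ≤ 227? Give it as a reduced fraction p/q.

List convergents until the denominator exceeds the bound:
a_0 = 8: 8/1  (≤ bound)
a_1 = 1: 9/1  (≤ bound)
a_2 = 7: 71/8  (≤ bound)
a_3 = 2: 151/17  (≤ bound)
a_4 = 12: 1883/212  (≤ bound)
a_5 = 1: 2034/229  (> 227, stop)

1883/212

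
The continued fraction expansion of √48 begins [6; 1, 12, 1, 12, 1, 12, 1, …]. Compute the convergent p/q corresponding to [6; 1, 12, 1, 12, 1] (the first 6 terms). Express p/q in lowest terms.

Start with 1.
12 + 1/(1/1) = 12 + 1/1 = 13/1
1 + 1/(13/1) = 1 + 1/13 = 14/13
12 + 1/(14/13) = 12 + 13/14 = 181/14
1 + 1/(181/14) = 1 + 14/181 = 195/181
6 + 1/(195/181) = 6 + 181/195 = 1351/195

1351/195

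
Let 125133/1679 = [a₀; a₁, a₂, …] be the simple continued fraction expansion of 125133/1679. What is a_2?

125133 = 74·1679 + 887, so a_0 = 74
1679 = 1·887 + 792, so a_1 = 1
887 = 1·792 + 95, so a_2 = 1

1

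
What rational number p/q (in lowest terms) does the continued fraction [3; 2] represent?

7/2

a_0 = 3: 3/1
a_1 = 2: 7/2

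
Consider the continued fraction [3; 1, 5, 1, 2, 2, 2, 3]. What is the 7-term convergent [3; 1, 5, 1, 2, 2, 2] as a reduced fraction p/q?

Work from the innermost term outward:
Start with 2.
2 + 1/(2/1) = 2 + 1/2 = 5/2
2 + 1/(5/2) = 2 + 2/5 = 12/5
1 + 1/(12/5) = 1 + 5/12 = 17/12
5 + 1/(17/12) = 5 + 12/17 = 97/17
1 + 1/(97/17) = 1 + 17/97 = 114/97
3 + 1/(114/97) = 3 + 97/114 = 439/114

439/114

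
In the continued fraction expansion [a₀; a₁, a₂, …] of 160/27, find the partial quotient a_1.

1

Run the Euclidean algorithm, recording each quotient:
160 ÷ 27 → quotient 5, remainder 25
27 ÷ 25 → quotient 1, remainder 2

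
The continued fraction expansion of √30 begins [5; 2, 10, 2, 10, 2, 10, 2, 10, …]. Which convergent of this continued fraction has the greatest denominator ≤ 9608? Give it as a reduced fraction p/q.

a_0 = 5: 5/1  (≤ bound)
a_1 = 2: 11/2  (≤ bound)
a_2 = 10: 115/21  (≤ bound)
a_3 = 2: 241/44  (≤ bound)
a_4 = 10: 2525/461  (≤ bound)
a_5 = 2: 5291/966  (≤ bound)
a_6 = 10: 55435/10121  (> 9608, stop)

5291/966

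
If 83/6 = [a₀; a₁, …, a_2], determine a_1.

⌊83/6⌋ = 13, remainder 5
⌊6/5⌋ = 1, remainder 1

1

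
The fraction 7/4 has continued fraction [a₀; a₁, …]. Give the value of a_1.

Apply division with remainder until the remainder is 0:
⌊7/4⌋ = 1, remainder 3
⌊4/3⌋ = 1, remainder 1

1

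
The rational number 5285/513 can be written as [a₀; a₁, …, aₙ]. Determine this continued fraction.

Run the Euclidean algorithm, recording each quotient:
5285 ÷ 513 → quotient 10, remainder 155
513 ÷ 155 → quotient 3, remainder 48
155 ÷ 48 → quotient 3, remainder 11
48 ÷ 11 → quotient 4, remainder 4
11 ÷ 4 → quotient 2, remainder 3
4 ÷ 3 → quotient 1, remainder 1
3 ÷ 1 → quotient 3, remainder 0

[10; 3, 3, 4, 2, 1, 3]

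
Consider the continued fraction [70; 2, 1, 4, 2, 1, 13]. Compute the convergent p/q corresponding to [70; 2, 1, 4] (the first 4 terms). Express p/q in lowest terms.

985/14

Compute successive convergents:
a_0 = 70: 70/1
a_1 = 2: 141/2
a_2 = 1: 211/3
a_3 = 4: 985/14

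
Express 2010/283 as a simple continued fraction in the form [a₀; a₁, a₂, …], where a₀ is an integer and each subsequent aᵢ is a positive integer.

2010 ÷ 283 → quotient 7, remainder 29
283 ÷ 29 → quotient 9, remainder 22
29 ÷ 22 → quotient 1, remainder 7
22 ÷ 7 → quotient 3, remainder 1
7 ÷ 1 → quotient 7, remainder 0

[7; 9, 1, 3, 7]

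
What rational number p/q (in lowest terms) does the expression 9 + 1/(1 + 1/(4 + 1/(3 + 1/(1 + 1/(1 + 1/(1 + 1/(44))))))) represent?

Starting at the tail and folding back:
Start with 44.
1 + 1/(44/1) = 1 + 1/44 = 45/44
1 + 1/(45/44) = 1 + 44/45 = 89/45
1 + 1/(89/45) = 1 + 45/89 = 134/89
3 + 1/(134/89) = 3 + 89/134 = 491/134
4 + 1/(491/134) = 4 + 134/491 = 2098/491
1 + 1/(2098/491) = 1 + 491/2098 = 2589/2098
9 + 1/(2589/2098) = 9 + 2098/2589 = 25399/2589

25399/2589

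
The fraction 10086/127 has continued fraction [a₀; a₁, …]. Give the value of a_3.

Repeatedly divide and take the remainder:
⌊10086/127⌋ = 79, remainder 53
⌊127/53⌋ = 2, remainder 21
⌊53/21⌋ = 2, remainder 11
⌊21/11⌋ = 1, remainder 10

1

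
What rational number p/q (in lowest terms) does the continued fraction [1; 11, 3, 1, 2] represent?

Start with 2.
1 + 1/(2/1) = 1 + 1/2 = 3/2
3 + 1/(3/2) = 3 + 2/3 = 11/3
11 + 1/(11/3) = 11 + 3/11 = 124/11
1 + 1/(124/11) = 1 + 11/124 = 135/124

135/124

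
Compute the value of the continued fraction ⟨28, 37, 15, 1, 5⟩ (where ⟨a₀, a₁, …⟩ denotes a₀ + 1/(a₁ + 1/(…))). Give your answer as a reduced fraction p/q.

Start with 5.
1 + 1/(5/1) = 1 + 1/5 = 6/5
15 + 1/(6/5) = 15 + 5/6 = 95/6
37 + 1/(95/6) = 37 + 6/95 = 3521/95
28 + 1/(3521/95) = 28 + 95/3521 = 98683/3521

98683/3521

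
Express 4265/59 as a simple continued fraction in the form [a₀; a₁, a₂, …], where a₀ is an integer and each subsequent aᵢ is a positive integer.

[72; 3, 2, 8]

4265 ÷ 59 → quotient 72, remainder 17
59 ÷ 17 → quotient 3, remainder 8
17 ÷ 8 → quotient 2, remainder 1
8 ÷ 1 → quotient 8, remainder 0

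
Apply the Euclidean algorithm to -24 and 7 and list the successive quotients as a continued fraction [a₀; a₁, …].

[-4; 1, 1, 3]

-24 ÷ 7 → quotient -4, remainder 4
7 ÷ 4 → quotient 1, remainder 3
4 ÷ 3 → quotient 1, remainder 1
3 ÷ 1 → quotient 3, remainder 0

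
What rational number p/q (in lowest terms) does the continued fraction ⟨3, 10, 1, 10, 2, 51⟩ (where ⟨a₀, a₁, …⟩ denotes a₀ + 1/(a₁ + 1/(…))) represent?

a_0 = 3: 3/1
a_1 = 10: 31/10
a_2 = 1: 34/11
a_3 = 10: 371/120
a_4 = 2: 776/251
a_5 = 51: 39947/12921

39947/12921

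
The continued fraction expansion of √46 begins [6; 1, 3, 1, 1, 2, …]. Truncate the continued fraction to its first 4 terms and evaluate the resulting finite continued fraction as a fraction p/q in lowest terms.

34/5

Work from the innermost term outward:
Start with 1.
3 + 1/(1/1) = 3 + 1/1 = 4/1
1 + 1/(4/1) = 1 + 1/4 = 5/4
6 + 1/(5/4) = 6 + 4/5 = 34/5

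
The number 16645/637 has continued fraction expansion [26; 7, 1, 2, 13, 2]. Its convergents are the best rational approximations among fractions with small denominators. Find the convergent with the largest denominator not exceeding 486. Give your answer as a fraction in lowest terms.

List convergents until the denominator exceeds the bound:
a_0 = 26: 26/1  (≤ bound)
a_1 = 7: 183/7  (≤ bound)
a_2 = 1: 209/8  (≤ bound)
a_3 = 2: 601/23  (≤ bound)
a_4 = 13: 8022/307  (≤ bound)
a_5 = 2: 16645/637  (> 486, stop)

8022/307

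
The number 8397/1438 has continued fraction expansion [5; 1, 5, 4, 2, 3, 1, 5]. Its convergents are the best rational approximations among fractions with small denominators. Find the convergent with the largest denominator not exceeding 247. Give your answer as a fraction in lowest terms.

1127/193

List convergents until the denominator exceeds the bound:
a_0 = 5: 5/1  (≤ bound)
a_1 = 1: 6/1  (≤ bound)
a_2 = 5: 35/6  (≤ bound)
a_3 = 4: 146/25  (≤ bound)
a_4 = 2: 327/56  (≤ bound)
a_5 = 3: 1127/193  (≤ bound)
a_6 = 1: 1454/249  (> 247, stop)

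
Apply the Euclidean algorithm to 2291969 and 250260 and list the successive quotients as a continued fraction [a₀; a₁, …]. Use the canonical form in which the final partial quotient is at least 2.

[9; 6, 3, 5, 1, 3, 49, 11]

2291969 = 9·250260 + 39629, so a_0 = 9
250260 = 6·39629 + 12486, so a_1 = 6
39629 = 3·12486 + 2171, so a_2 = 3
12486 = 5·2171 + 1631, so a_3 = 5
2171 = 1·1631 + 540, so a_4 = 1
1631 = 3·540 + 11, so a_5 = 3
540 = 49·11 + 1, so a_6 = 49
11 = 11·1 + 0, so a_7 = 11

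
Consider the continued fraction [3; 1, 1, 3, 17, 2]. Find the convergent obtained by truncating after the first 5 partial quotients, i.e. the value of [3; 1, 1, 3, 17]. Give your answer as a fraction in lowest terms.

432/121

a_0 = 3: 3/1
a_1 = 1: 4/1
a_2 = 1: 7/2
a_3 = 3: 25/7
a_4 = 17: 432/121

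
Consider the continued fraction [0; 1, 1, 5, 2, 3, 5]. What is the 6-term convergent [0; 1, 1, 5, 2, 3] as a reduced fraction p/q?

45/83

a_0 = 0: 0/1
a_1 = 1: 1/1
a_2 = 1: 1/2
a_3 = 5: 6/11
a_4 = 2: 13/24
a_5 = 3: 45/83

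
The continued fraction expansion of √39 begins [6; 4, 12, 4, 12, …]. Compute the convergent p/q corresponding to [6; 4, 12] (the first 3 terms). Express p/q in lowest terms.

Build up convergents one term at a time:
a_0 = 6: 6/1
a_1 = 4: 25/4
a_2 = 12: 306/49

306/49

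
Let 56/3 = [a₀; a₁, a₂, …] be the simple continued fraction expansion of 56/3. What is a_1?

Run the Euclidean algorithm, recording each quotient:
⌊56/3⌋ = 18, remainder 2
⌊3/2⌋ = 1, remainder 1

1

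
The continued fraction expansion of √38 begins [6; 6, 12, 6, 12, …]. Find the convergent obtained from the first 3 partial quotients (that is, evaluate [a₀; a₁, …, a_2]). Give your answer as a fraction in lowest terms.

450/73

Use the convergent recurrence hₖ = aₖ·hₖ₋₁ + hₖ₋₂ (and likewise for the denominators kₖ):
a_0 = 6: 6/1
a_1 = 6: 37/6
a_2 = 12: 450/73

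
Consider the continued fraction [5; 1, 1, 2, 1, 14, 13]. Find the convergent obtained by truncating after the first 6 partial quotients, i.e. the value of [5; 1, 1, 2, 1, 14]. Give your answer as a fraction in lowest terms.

Compute successive convergents:
a_0 = 5: 5/1
a_1 = 1: 6/1
a_2 = 1: 11/2
a_3 = 2: 28/5
a_4 = 1: 39/7
a_5 = 14: 574/103

574/103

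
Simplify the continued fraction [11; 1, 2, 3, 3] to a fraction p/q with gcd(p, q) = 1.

Starting at the tail and folding back:
Start with 3.
3 + 1/(3/1) = 3 + 1/3 = 10/3
2 + 1/(10/3) = 2 + 3/10 = 23/10
1 + 1/(23/10) = 1 + 10/23 = 33/23
11 + 1/(33/23) = 11 + 23/33 = 386/33

386/33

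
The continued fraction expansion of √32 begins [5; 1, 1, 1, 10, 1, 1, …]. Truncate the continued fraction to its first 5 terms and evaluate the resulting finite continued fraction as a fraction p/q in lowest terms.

181/32

Compute successive convergents:
a_0 = 5: 5/1
a_1 = 1: 6/1
a_2 = 1: 11/2
a_3 = 1: 17/3
a_4 = 10: 181/32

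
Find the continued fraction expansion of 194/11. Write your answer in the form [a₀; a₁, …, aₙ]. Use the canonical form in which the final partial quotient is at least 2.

[17; 1, 1, 1, 3]

Repeatedly divide and take the remainder:
⌊194/11⌋ = 17, remainder 7
⌊11/7⌋ = 1, remainder 4
⌊7/4⌋ = 1, remainder 3
⌊4/3⌋ = 1, remainder 1
⌊3/1⌋ = 3, remainder 0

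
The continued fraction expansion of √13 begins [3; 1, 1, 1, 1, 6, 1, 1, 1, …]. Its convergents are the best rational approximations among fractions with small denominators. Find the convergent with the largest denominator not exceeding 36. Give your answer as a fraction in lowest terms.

a_0 = 3: 3/1  (≤ bound)
a_1 = 1: 4/1  (≤ bound)
a_2 = 1: 7/2  (≤ bound)
a_3 = 1: 11/3  (≤ bound)
a_4 = 1: 18/5  (≤ bound)
a_5 = 6: 119/33  (≤ bound)
a_6 = 1: 137/38  (> 36, stop)

119/33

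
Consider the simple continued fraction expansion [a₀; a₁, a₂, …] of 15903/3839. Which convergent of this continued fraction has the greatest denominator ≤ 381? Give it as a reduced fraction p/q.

1570/379

a_0 = 4: 4/1  (≤ bound)
a_1 = 7: 29/7  (≤ bound)
a_2 = 54: 1570/379  (≤ bound)
a_3 = 1: 1599/386  (> 381, stop)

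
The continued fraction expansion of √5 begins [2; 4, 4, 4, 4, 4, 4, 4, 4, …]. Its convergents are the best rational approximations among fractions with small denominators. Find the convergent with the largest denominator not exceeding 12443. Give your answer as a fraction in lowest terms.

List convergents until the denominator exceeds the bound:
a_0 = 2: 2/1  (≤ bound)
a_1 = 4: 9/4  (≤ bound)
a_2 = 4: 38/17  (≤ bound)
a_3 = 4: 161/72  (≤ bound)
a_4 = 4: 682/305  (≤ bound)
a_5 = 4: 2889/1292  (≤ bound)
a_6 = 4: 12238/5473  (≤ bound)
a_7 = 4: 51841/23184  (> 12443, stop)

12238/5473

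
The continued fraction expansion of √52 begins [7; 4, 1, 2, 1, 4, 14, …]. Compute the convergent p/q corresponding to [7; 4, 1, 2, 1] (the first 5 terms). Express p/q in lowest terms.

Compute successive convergents:
a_0 = 7: 7/1
a_1 = 4: 29/4
a_2 = 1: 36/5
a_3 = 2: 101/14
a_4 = 1: 137/19

137/19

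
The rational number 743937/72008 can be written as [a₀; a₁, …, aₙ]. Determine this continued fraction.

[10; 3, 54, 1, 1, 2, 5, 16]

⌊743937/72008⌋ = 10, remainder 23857
⌊72008/23857⌋ = 3, remainder 437
⌊23857/437⌋ = 54, remainder 259
⌊437/259⌋ = 1, remainder 178
⌊259/178⌋ = 1, remainder 81
⌊178/81⌋ = 2, remainder 16
⌊81/16⌋ = 5, remainder 1
⌊16/1⌋ = 16, remainder 0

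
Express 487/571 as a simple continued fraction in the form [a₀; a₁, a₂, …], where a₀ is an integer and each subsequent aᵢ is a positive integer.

[0; 1, 5, 1, 3, 1, 16]

Run the Euclidean algorithm, recording each quotient:
487 = 0·571 + 487, so a_0 = 0
571 = 1·487 + 84, so a_1 = 1
487 = 5·84 + 67, so a_2 = 5
84 = 1·67 + 17, so a_3 = 1
67 = 3·17 + 16, so a_4 = 3
17 = 1·16 + 1, so a_5 = 1
16 = 16·1 + 0, so a_6 = 16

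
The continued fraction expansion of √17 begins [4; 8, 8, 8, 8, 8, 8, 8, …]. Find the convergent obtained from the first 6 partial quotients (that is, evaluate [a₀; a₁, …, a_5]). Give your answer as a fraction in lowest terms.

Start with 8.
8 + 1/(8/1) = 8 + 1/8 = 65/8
8 + 1/(65/8) = 8 + 8/65 = 528/65
8 + 1/(528/65) = 8 + 65/528 = 4289/528
8 + 1/(4289/528) = 8 + 528/4289 = 34840/4289
4 + 1/(34840/4289) = 4 + 4289/34840 = 143649/34840

143649/34840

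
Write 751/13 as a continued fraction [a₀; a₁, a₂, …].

[57; 1, 3, 3]

Apply division with remainder until the remainder is 0:
751 ÷ 13 → quotient 57, remainder 10
13 ÷ 10 → quotient 1, remainder 3
10 ÷ 3 → quotient 3, remainder 1
3 ÷ 1 → quotient 3, remainder 0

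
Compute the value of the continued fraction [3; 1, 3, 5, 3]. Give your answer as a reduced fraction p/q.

252/67

Start with 3.
5 + 1/(3/1) = 5 + 1/3 = 16/3
3 + 1/(16/3) = 3 + 3/16 = 51/16
1 + 1/(51/16) = 1 + 16/51 = 67/51
3 + 1/(67/51) = 3 + 51/67 = 252/67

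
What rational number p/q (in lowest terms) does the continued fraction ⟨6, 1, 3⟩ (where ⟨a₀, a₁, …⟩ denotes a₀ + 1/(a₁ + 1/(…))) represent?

27/4

Build up convergents one term at a time:
a_0 = 6: 6/1
a_1 = 1: 7/1
a_2 = 3: 27/4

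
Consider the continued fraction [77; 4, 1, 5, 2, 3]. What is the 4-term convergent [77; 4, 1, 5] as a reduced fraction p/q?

Start with 5.
1 + 1/(5/1) = 1 + 1/5 = 6/5
4 + 1/(6/5) = 4 + 5/6 = 29/6
77 + 1/(29/6) = 77 + 6/29 = 2239/29

2239/29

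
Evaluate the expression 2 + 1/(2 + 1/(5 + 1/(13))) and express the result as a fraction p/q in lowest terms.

356/145

Start with 13.
5 + 1/(13/1) = 5 + 1/13 = 66/13
2 + 1/(66/13) = 2 + 13/66 = 145/66
2 + 1/(145/66) = 2 + 66/145 = 356/145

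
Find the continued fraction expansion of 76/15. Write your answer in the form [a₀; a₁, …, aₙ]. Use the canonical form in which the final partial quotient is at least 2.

76 ÷ 15 → quotient 5, remainder 1
15 ÷ 1 → quotient 15, remainder 0

[5; 15]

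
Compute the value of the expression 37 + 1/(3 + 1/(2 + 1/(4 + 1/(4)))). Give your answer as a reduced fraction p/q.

4885/131

Starting at the tail and folding back:
Start with 4.
4 + 1/(4/1) = 4 + 1/4 = 17/4
2 + 1/(17/4) = 2 + 4/17 = 38/17
3 + 1/(38/17) = 3 + 17/38 = 131/38
37 + 1/(131/38) = 37 + 38/131 = 4885/131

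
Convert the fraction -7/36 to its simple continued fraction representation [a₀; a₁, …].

[-1; 1, 4, 7]

Repeatedly divide and take the remainder:
-7 = -1·36 + 29, so a_0 = -1
36 = 1·29 + 7, so a_1 = 1
29 = 4·7 + 1, so a_2 = 4
7 = 7·1 + 0, so a_3 = 7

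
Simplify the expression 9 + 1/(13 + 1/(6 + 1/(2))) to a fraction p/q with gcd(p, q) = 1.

Start with 2.
6 + 1/(2/1) = 6 + 1/2 = 13/2
13 + 1/(13/2) = 13 + 2/13 = 171/13
9 + 1/(171/13) = 9 + 13/171 = 1552/171

1552/171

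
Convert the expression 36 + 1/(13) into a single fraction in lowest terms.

469/13

Compute successive convergents:
a_0 = 36: 36/1
a_1 = 13: 469/13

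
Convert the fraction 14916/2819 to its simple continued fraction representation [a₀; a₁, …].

[5; 3, 2, 3, 3, 1, 3, 7]

⌊14916/2819⌋ = 5, remainder 821
⌊2819/821⌋ = 3, remainder 356
⌊821/356⌋ = 2, remainder 109
⌊356/109⌋ = 3, remainder 29
⌊109/29⌋ = 3, remainder 22
⌊29/22⌋ = 1, remainder 7
⌊22/7⌋ = 3, remainder 1
⌊7/1⌋ = 7, remainder 0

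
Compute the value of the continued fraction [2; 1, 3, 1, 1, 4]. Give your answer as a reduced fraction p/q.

114/41

Work from the innermost term outward:
Start with 4.
1 + 1/(4/1) = 1 + 1/4 = 5/4
1 + 1/(5/4) = 1 + 4/5 = 9/5
3 + 1/(9/5) = 3 + 5/9 = 32/9
1 + 1/(32/9) = 1 + 9/32 = 41/32
2 + 1/(41/32) = 2 + 32/41 = 114/41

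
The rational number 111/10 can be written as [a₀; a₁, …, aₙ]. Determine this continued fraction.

⌊111/10⌋ = 11, remainder 1
⌊10/1⌋ = 10, remainder 0

[11; 10]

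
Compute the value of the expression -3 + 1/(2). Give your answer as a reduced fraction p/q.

-5/2

Work from the innermost term outward:
Start with 2.
-3 + 1/(2/1) = -3 + 1/2 = -5/2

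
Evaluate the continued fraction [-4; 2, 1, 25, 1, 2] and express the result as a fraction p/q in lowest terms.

-868/237

Build up convergents one term at a time:
a_0 = -4: -4/1
a_1 = 2: -7/2
a_2 = 1: -11/3
a_3 = 25: -282/77
a_4 = 1: -293/80
a_5 = 2: -868/237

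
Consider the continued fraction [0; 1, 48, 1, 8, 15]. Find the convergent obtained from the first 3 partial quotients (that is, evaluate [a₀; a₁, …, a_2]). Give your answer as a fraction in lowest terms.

48/49

Work from the innermost term outward:
Start with 48.
1 + 1/(48/1) = 1 + 1/48 = 49/48
0 + 1/(49/48) = 0 + 48/49 = 48/49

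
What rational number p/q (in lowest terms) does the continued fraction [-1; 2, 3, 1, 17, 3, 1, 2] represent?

-994/1787

Start with 2.
1 + 1/(2/1) = 1 + 1/2 = 3/2
3 + 1/(3/2) = 3 + 2/3 = 11/3
17 + 1/(11/3) = 17 + 3/11 = 190/11
1 + 1/(190/11) = 1 + 11/190 = 201/190
3 + 1/(201/190) = 3 + 190/201 = 793/201
2 + 1/(793/201) = 2 + 201/793 = 1787/793
-1 + 1/(1787/793) = -1 + 793/1787 = -994/1787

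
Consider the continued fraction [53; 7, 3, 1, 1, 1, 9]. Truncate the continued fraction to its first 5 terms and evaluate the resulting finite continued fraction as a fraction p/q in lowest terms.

Start with 1.
1 + 1/(1/1) = 1 + 1/1 = 2/1
3 + 1/(2/1) = 3 + 1/2 = 7/2
7 + 1/(7/2) = 7 + 2/7 = 51/7
53 + 1/(51/7) = 53 + 7/51 = 2710/51

2710/51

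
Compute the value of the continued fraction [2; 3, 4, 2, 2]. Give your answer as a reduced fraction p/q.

164/71

Start with 2.
2 + 1/(2/1) = 2 + 1/2 = 5/2
4 + 1/(5/2) = 4 + 2/5 = 22/5
3 + 1/(22/5) = 3 + 5/22 = 71/22
2 + 1/(71/22) = 2 + 22/71 = 164/71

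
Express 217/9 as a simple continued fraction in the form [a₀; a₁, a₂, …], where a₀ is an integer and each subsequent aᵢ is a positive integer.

[24; 9]

217 ÷ 9 → quotient 24, remainder 1
9 ÷ 1 → quotient 9, remainder 0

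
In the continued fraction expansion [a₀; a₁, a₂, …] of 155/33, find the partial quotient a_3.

Apply division with remainder until the remainder is 0:
155 = 4·33 + 23, so a_0 = 4
33 = 1·23 + 10, so a_1 = 1
23 = 2·10 + 3, so a_2 = 2
10 = 3·3 + 1, so a_3 = 3

3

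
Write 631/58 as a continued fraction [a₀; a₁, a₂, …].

Repeatedly divide and take the remainder:
631 ÷ 58 → quotient 10, remainder 51
58 ÷ 51 → quotient 1, remainder 7
51 ÷ 7 → quotient 7, remainder 2
7 ÷ 2 → quotient 3, remainder 1
2 ÷ 1 → quotient 2, remainder 0

[10; 1, 7, 3, 2]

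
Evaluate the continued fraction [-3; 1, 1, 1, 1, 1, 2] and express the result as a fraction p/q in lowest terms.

Work from the innermost term outward:
Start with 2.
1 + 1/(2/1) = 1 + 1/2 = 3/2
1 + 1/(3/2) = 1 + 2/3 = 5/3
1 + 1/(5/3) = 1 + 3/5 = 8/5
1 + 1/(8/5) = 1 + 5/8 = 13/8
1 + 1/(13/8) = 1 + 8/13 = 21/13
-3 + 1/(21/13) = -3 + 13/21 = -50/21

-50/21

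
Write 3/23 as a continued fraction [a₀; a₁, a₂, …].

[0; 7, 1, 2]

Repeatedly divide and take the remainder:
3 ÷ 23 → quotient 0, remainder 3
23 ÷ 3 → quotient 7, remainder 2
3 ÷ 2 → quotient 1, remainder 1
2 ÷ 1 → quotient 2, remainder 0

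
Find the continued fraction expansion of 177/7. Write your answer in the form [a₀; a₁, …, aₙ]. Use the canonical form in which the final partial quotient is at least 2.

[25; 3, 2]

⌊177/7⌋ = 25, remainder 2
⌊7/2⌋ = 3, remainder 1
⌊2/1⌋ = 2, remainder 0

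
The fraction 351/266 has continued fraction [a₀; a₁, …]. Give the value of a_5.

Apply division with remainder until the remainder is 0:
351 = 1·266 + 85, so a_0 = 1
266 = 3·85 + 11, so a_1 = 3
85 = 7·11 + 8, so a_2 = 7
11 = 1·8 + 3, so a_3 = 1
8 = 2·3 + 2, so a_4 = 2
3 = 1·2 + 1, so a_5 = 1

1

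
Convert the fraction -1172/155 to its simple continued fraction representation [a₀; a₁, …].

[-8; 2, 3, 1, 1, 2, 1, 2]

Apply division with remainder until the remainder is 0:
-1172 ÷ 155 → quotient -8, remainder 68
155 ÷ 68 → quotient 2, remainder 19
68 ÷ 19 → quotient 3, remainder 11
19 ÷ 11 → quotient 1, remainder 8
11 ÷ 8 → quotient 1, remainder 3
8 ÷ 3 → quotient 2, remainder 2
3 ÷ 2 → quotient 1, remainder 1
2 ÷ 1 → quotient 2, remainder 0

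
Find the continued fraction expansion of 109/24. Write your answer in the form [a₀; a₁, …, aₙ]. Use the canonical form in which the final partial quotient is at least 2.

[4; 1, 1, 5, 2]

⌊109/24⌋ = 4, remainder 13
⌊24/13⌋ = 1, remainder 11
⌊13/11⌋ = 1, remainder 2
⌊11/2⌋ = 5, remainder 1
⌊2/1⌋ = 2, remainder 0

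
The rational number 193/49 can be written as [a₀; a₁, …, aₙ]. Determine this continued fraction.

Apply division with remainder until the remainder is 0:
193 ÷ 49 → quotient 3, remainder 46
49 ÷ 46 → quotient 1, remainder 3
46 ÷ 3 → quotient 15, remainder 1
3 ÷ 1 → quotient 3, remainder 0

[3; 1, 15, 3]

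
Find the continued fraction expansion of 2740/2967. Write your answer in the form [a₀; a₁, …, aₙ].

[0; 1, 12, 14, 5, 3]

Repeatedly divide and take the remainder:
2740 ÷ 2967 → quotient 0, remainder 2740
2967 ÷ 2740 → quotient 1, remainder 227
2740 ÷ 227 → quotient 12, remainder 16
227 ÷ 16 → quotient 14, remainder 3
16 ÷ 3 → quotient 5, remainder 1
3 ÷ 1 → quotient 3, remainder 0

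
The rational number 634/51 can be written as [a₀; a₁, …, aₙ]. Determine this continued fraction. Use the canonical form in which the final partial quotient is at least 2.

[12; 2, 3, 7]

634 ÷ 51 → quotient 12, remainder 22
51 ÷ 22 → quotient 2, remainder 7
22 ÷ 7 → quotient 3, remainder 1
7 ÷ 1 → quotient 7, remainder 0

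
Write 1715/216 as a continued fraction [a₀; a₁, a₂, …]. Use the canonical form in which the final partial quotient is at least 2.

1715 = 7·216 + 203, so a_0 = 7
216 = 1·203 + 13, so a_1 = 1
203 = 15·13 + 8, so a_2 = 15
13 = 1·8 + 5, so a_3 = 1
8 = 1·5 + 3, so a_4 = 1
5 = 1·3 + 2, so a_5 = 1
3 = 1·2 + 1, so a_6 = 1
2 = 2·1 + 0, so a_7 = 2

[7; 1, 15, 1, 1, 1, 1, 2]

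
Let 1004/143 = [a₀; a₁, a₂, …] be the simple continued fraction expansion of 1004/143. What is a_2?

1

1004 ÷ 143 → quotient 7, remainder 3
143 ÷ 3 → quotient 47, remainder 2
3 ÷ 2 → quotient 1, remainder 1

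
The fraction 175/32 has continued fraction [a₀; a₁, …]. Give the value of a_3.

175 = 5·32 + 15, so a_0 = 5
32 = 2·15 + 2, so a_1 = 2
15 = 7·2 + 1, so a_2 = 7
2 = 2·1 + 0, so a_3 = 2

2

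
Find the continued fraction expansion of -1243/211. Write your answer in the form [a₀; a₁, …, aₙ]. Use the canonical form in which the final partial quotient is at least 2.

-1243 = -6·211 + 23, so a_0 = -6
211 = 9·23 + 4, so a_1 = 9
23 = 5·4 + 3, so a_2 = 5
4 = 1·3 + 1, so a_3 = 1
3 = 3·1 + 0, so a_4 = 3

[-6; 9, 5, 1, 3]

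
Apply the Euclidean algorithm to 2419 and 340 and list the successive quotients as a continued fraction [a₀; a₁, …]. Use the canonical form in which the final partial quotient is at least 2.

Repeatedly divide and take the remainder:
2419 ÷ 340 → quotient 7, remainder 39
340 ÷ 39 → quotient 8, remainder 28
39 ÷ 28 → quotient 1, remainder 11
28 ÷ 11 → quotient 2, remainder 6
11 ÷ 6 → quotient 1, remainder 5
6 ÷ 5 → quotient 1, remainder 1
5 ÷ 1 → quotient 5, remainder 0

[7; 8, 1, 2, 1, 1, 5]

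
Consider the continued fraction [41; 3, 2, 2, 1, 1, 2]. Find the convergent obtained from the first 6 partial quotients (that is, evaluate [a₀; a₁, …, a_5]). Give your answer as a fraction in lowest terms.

1693/41

Work from the innermost term outward:
Start with 1.
1 + 1/(1/1) = 1 + 1/1 = 2/1
2 + 1/(2/1) = 2 + 1/2 = 5/2
2 + 1/(5/2) = 2 + 2/5 = 12/5
3 + 1/(12/5) = 3 + 5/12 = 41/12
41 + 1/(41/12) = 41 + 12/41 = 1693/41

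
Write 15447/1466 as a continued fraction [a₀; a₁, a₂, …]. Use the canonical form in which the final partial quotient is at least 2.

Run the Euclidean algorithm, recording each quotient:
15447 ÷ 1466 → quotient 10, remainder 787
1466 ÷ 787 → quotient 1, remainder 679
787 ÷ 679 → quotient 1, remainder 108
679 ÷ 108 → quotient 6, remainder 31
108 ÷ 31 → quotient 3, remainder 15
31 ÷ 15 → quotient 2, remainder 1
15 ÷ 1 → quotient 15, remainder 0

[10; 1, 1, 6, 3, 2, 15]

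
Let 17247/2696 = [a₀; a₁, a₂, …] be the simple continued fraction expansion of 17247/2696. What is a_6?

Run the Euclidean algorithm, recording each quotient:
17247 = 6·2696 + 1071, so a_0 = 6
2696 = 2·1071 + 554, so a_1 = 2
1071 = 1·554 + 517, so a_2 = 1
554 = 1·517 + 37, so a_3 = 1
517 = 13·37 + 36, so a_4 = 13
37 = 1·36 + 1, so a_5 = 1
36 = 36·1 + 0, so a_6 = 36

36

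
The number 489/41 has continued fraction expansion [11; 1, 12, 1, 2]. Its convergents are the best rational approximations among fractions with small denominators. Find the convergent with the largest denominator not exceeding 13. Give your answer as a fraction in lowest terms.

a_0 = 11: 11/1  (≤ bound)
a_1 = 1: 12/1  (≤ bound)
a_2 = 12: 155/13  (≤ bound)
a_3 = 1: 167/14  (> 13, stop)

155/13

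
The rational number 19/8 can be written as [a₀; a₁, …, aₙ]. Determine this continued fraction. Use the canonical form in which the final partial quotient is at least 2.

[2; 2, 1, 2]

19 = 2·8 + 3, so a_0 = 2
8 = 2·3 + 2, so a_1 = 2
3 = 1·2 + 1, so a_2 = 1
2 = 2·1 + 0, so a_3 = 2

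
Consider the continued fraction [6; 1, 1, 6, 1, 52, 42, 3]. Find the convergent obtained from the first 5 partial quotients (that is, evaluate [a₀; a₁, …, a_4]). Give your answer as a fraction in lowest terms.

a_0 = 6: 6/1
a_1 = 1: 7/1
a_2 = 1: 13/2
a_3 = 6: 85/13
a_4 = 1: 98/15

98/15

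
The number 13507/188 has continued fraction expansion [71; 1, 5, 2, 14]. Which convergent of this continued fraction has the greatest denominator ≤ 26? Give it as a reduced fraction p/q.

List convergents until the denominator exceeds the bound:
a_0 = 71: 71/1  (≤ bound)
a_1 = 1: 72/1  (≤ bound)
a_2 = 5: 431/6  (≤ bound)
a_3 = 2: 934/13  (≤ bound)
a_4 = 14: 13507/188  (> 26, stop)

934/13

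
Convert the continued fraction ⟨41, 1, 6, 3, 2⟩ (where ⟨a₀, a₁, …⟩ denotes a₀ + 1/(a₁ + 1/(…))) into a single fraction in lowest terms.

2135/51

Start with 2.
3 + 1/(2/1) = 3 + 1/2 = 7/2
6 + 1/(7/2) = 6 + 2/7 = 44/7
1 + 1/(44/7) = 1 + 7/44 = 51/44
41 + 1/(51/44) = 41 + 44/51 = 2135/51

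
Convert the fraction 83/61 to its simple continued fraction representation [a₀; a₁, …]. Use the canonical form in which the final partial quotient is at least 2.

[1; 2, 1, 3, 2, 2]

⌊83/61⌋ = 1, remainder 22
⌊61/22⌋ = 2, remainder 17
⌊22/17⌋ = 1, remainder 5
⌊17/5⌋ = 3, remainder 2
⌊5/2⌋ = 2, remainder 1
⌊2/1⌋ = 2, remainder 0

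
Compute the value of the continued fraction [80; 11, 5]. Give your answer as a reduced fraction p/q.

a_0 = 80: 80/1
a_1 = 11: 881/11
a_2 = 5: 4485/56

4485/56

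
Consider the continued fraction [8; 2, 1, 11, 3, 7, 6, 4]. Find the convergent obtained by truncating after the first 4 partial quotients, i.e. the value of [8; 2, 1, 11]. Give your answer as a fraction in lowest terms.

292/35

Start with 11.
1 + 1/(11/1) = 1 + 1/11 = 12/11
2 + 1/(12/11) = 2 + 11/12 = 35/12
8 + 1/(35/12) = 8 + 12/35 = 292/35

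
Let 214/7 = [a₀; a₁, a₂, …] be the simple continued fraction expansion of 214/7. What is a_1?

214 ÷ 7 → quotient 30, remainder 4
7 ÷ 4 → quotient 1, remainder 3

1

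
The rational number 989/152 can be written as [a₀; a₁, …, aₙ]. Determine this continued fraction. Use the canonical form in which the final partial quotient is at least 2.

⌊989/152⌋ = 6, remainder 77
⌊152/77⌋ = 1, remainder 75
⌊77/75⌋ = 1, remainder 2
⌊75/2⌋ = 37, remainder 1
⌊2/1⌋ = 2, remainder 0

[6; 1, 1, 37, 2]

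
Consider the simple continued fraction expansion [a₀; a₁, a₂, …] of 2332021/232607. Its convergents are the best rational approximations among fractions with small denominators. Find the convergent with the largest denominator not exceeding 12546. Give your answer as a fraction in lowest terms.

List convergents until the denominator exceeds the bound:
a_0 = 10: 10/1  (≤ bound)
a_1 = 39: 391/39  (≤ bound)
a_2 = 11: 4311/430  (≤ bound)
a_3 = 2: 9013/899  (≤ bound)
a_4 = 21: 193584/19309  (> 12546, stop)

9013/899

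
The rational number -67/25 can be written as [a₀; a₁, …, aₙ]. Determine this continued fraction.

[-3; 3, 8]

-67 ÷ 25 → quotient -3, remainder 8
25 ÷ 8 → quotient 3, remainder 1
8 ÷ 1 → quotient 8, remainder 0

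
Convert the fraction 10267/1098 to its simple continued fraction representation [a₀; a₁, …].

Run the Euclidean algorithm, recording each quotient:
10267 ÷ 1098 → quotient 9, remainder 385
1098 ÷ 385 → quotient 2, remainder 328
385 ÷ 328 → quotient 1, remainder 57
328 ÷ 57 → quotient 5, remainder 43
57 ÷ 43 → quotient 1, remainder 14
43 ÷ 14 → quotient 3, remainder 1
14 ÷ 1 → quotient 14, remainder 0

[9; 2, 1, 5, 1, 3, 14]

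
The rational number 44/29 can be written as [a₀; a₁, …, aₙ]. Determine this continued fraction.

[1; 1, 1, 14]

44 = 1·29 + 15, so a_0 = 1
29 = 1·15 + 14, so a_1 = 1
15 = 1·14 + 1, so a_2 = 1
14 = 14·1 + 0, so a_3 = 14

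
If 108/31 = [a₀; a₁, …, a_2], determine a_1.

2

108 = 3·31 + 15, so a_0 = 3
31 = 2·15 + 1, so a_1 = 2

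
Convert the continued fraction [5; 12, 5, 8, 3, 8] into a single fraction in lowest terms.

Start with 8.
3 + 1/(8/1) = 3 + 1/8 = 25/8
8 + 1/(25/8) = 8 + 8/25 = 208/25
5 + 1/(208/25) = 5 + 25/208 = 1065/208
12 + 1/(1065/208) = 12 + 208/1065 = 12988/1065
5 + 1/(12988/1065) = 5 + 1065/12988 = 66005/12988

66005/12988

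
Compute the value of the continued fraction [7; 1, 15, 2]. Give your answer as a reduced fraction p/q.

262/33

a_0 = 7: 7/1
a_1 = 1: 8/1
a_2 = 15: 127/16
a_3 = 2: 262/33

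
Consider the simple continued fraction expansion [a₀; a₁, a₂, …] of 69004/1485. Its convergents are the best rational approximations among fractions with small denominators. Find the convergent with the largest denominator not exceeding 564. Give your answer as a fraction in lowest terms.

9247/199

a_0 = 46: 46/1  (≤ bound)
a_1 = 2: 93/2  (≤ bound)
a_2 = 7: 697/15  (≤ bound)
a_3 = 6: 4275/92  (≤ bound)
a_4 = 2: 9247/199  (≤ bound)
a_5 = 7: 69004/1485  (> 564, stop)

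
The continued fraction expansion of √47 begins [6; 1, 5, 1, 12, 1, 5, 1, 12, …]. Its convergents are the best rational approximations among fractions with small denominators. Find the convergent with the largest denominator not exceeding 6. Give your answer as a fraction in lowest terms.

41/6

a_0 = 6: 6/1  (≤ bound)
a_1 = 1: 7/1  (≤ bound)
a_2 = 5: 41/6  (≤ bound)
a_3 = 1: 48/7  (> 6, stop)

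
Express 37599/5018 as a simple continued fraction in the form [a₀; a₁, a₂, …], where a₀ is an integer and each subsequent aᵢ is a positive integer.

[7; 2, 34, 2, 1, 7, 3]

Apply division with remainder until the remainder is 0:
⌊37599/5018⌋ = 7, remainder 2473
⌊5018/2473⌋ = 2, remainder 72
⌊2473/72⌋ = 34, remainder 25
⌊72/25⌋ = 2, remainder 22
⌊25/22⌋ = 1, remainder 3
⌊22/3⌋ = 7, remainder 1
⌊3/1⌋ = 3, remainder 0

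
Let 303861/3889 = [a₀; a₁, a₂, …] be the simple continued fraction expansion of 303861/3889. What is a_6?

⌊303861/3889⌋ = 78, remainder 519
⌊3889/519⌋ = 7, remainder 256
⌊519/256⌋ = 2, remainder 7
⌊256/7⌋ = 36, remainder 4
⌊7/4⌋ = 1, remainder 3
⌊4/3⌋ = 1, remainder 1
⌊3/1⌋ = 3, remainder 0

3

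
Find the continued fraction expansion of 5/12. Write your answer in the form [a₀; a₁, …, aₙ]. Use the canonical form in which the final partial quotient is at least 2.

[0; 2, 2, 2]

5 = 0·12 + 5, so a_0 = 0
12 = 2·5 + 2, so a_1 = 2
5 = 2·2 + 1, so a_2 = 2
2 = 2·1 + 0, so a_3 = 2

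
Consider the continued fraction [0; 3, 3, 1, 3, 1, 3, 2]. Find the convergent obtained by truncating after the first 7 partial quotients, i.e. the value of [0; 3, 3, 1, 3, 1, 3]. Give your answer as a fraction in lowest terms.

72/235

Start with 3.
1 + 1/(3/1) = 1 + 1/3 = 4/3
3 + 1/(4/3) = 3 + 3/4 = 15/4
1 + 1/(15/4) = 1 + 4/15 = 19/15
3 + 1/(19/15) = 3 + 15/19 = 72/19
3 + 1/(72/19) = 3 + 19/72 = 235/72
0 + 1/(235/72) = 0 + 72/235 = 72/235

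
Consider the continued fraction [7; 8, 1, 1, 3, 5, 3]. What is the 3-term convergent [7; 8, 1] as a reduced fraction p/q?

Start with 1.
8 + 1/(1/1) = 8 + 1/1 = 9/1
7 + 1/(9/1) = 7 + 1/9 = 64/9

64/9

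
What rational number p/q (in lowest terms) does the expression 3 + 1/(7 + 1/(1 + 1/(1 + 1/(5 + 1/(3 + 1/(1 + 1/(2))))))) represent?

Start with 2.
1 + 1/(2/1) = 1 + 1/2 = 3/2
3 + 1/(3/2) = 3 + 2/3 = 11/3
5 + 1/(11/3) = 5 + 3/11 = 58/11
1 + 1/(58/11) = 1 + 11/58 = 69/58
1 + 1/(69/58) = 1 + 58/69 = 127/69
7 + 1/(127/69) = 7 + 69/127 = 958/127
3 + 1/(958/127) = 3 + 127/958 = 3001/958

3001/958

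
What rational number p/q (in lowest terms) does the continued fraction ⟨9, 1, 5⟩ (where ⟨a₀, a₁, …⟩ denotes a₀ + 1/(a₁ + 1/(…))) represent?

59/6

Work from the innermost term outward:
Start with 5.
1 + 1/(5/1) = 1 + 1/5 = 6/5
9 + 1/(6/5) = 9 + 5/6 = 59/6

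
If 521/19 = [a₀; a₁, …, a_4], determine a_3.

Apply division with remainder until the remainder is 0:
⌊521/19⌋ = 27, remainder 8
⌊19/8⌋ = 2, remainder 3
⌊8/3⌋ = 2, remainder 2
⌊3/2⌋ = 1, remainder 1

1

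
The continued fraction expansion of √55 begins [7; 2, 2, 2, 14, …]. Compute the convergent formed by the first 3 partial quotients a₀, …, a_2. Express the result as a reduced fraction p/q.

Compute successive convergents:
a_0 = 7: 7/1
a_1 = 2: 15/2
a_2 = 2: 37/5

37/5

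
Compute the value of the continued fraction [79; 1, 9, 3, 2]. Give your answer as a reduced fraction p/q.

5753/72

a_0 = 79: 79/1
a_1 = 1: 80/1
a_2 = 9: 799/10
a_3 = 3: 2477/31
a_4 = 2: 5753/72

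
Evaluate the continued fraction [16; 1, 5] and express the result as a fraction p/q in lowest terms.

101/6

Start with 5.
1 + 1/(5/1) = 1 + 1/5 = 6/5
16 + 1/(6/5) = 16 + 5/6 = 101/6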